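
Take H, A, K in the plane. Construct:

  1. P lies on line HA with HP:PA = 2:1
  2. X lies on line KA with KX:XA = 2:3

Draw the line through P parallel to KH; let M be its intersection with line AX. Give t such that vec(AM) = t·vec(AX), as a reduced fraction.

t = 5/9

Set H = (0, 0), A = (1, 0), K = (0, 1); any affine frame gives the same invariant.
1. P lies on line HA with HP:PA = 2:1 ⇒ P = (2/3, 0)
2. X lies on line KA with KX:XA = 2:3 ⇒ X = (2/5, 3/5)
through P parallel to KH: direction (0, -1); meets AX at M = (2/3, 1/3)
M = A + t·(X−A) with t = 5/9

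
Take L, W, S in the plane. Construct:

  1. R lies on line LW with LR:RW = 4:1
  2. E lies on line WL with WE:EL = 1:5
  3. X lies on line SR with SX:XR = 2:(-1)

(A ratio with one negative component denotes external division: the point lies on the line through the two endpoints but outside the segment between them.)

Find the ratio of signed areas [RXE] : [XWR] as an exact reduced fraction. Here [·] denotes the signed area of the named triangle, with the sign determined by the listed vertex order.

[RXE]:[XWR] = 1/6

Work in coordinates with L = (0, 0), W = (1, 0), S = (0, 1).
1. R lies on line LW with LR:RW = 4:1 ⇒ R = (4/5, 0)
2. E lies on line WL with WE:EL = 1:5 ⇒ E = (5/6, 0)
3. X lies on line SR with SX:XR = 2:(-1) ⇒ X = (8/5, -1)
2·[RXE] = 1/30, 2·[XWR] = 1/5
[RXE]:[XWR] = 1/30:1/5 = 1/6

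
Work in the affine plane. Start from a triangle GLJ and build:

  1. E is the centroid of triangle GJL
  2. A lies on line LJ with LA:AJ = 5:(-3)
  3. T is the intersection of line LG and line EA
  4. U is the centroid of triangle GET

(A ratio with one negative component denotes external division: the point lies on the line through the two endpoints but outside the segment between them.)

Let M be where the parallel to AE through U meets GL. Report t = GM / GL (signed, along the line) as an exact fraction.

t = 16/39

Set G = (0, 0), L = (1, 0), J = (0, 1); any affine frame gives the same invariant.
1. E is the centroid of triangle GJL ⇒ E = (1/3, 1/3)
2. A lies on line LJ with LA:AJ = 5:(-3) ⇒ A = (-3/2, 5/2)
3. T is the intersection of line LG and line EA ⇒ T = (8/13, 0)
4. U is the centroid of triangle GET ⇒ U = (37/117, 1/9)
through U parallel to AE: direction (11/6, -13/6); meets GL at M = (16/39, 0)
M = G + t·(L−G) with t = 16/39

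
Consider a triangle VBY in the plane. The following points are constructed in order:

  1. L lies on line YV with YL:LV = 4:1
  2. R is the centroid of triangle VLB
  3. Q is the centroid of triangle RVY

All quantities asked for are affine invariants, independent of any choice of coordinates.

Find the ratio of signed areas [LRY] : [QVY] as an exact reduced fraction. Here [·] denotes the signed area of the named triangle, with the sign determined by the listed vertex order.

[LRY]:[QVY] = -12/5

Assign V = (0, 0), B = (1, 0), Y = (0, 1) — the answer is frame-independent, so this choice is without loss of generality.
1. L lies on line YV with YL:LV = 4:1 ⇒ L = (0, 1/5)
2. R is the centroid of triangle VLB ⇒ R = (1/3, 1/15)
3. Q is the centroid of triangle RVY ⇒ Q = (1/9, 16/45)
2·[LRY] = 4/15, 2·[QVY] = -1/9
[LRY]:[QVY] = 4/15:-1/9 = -12/5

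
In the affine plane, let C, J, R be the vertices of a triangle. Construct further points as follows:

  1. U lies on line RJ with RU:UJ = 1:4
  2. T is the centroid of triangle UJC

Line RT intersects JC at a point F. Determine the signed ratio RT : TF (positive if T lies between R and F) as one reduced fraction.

Work in coordinates with C = (0, 0), J = (1, 0), R = (0, 1).
1. U lies on line RJ with RU:UJ = 1:4 ⇒ U = (1/5, 4/5)
2. T is the centroid of triangle UJC ⇒ T = (2/5, 4/15)
line RT meets JC at F = (6/11, 0)
T = R + t·(F−R) with t = 11/15, so RT:TF = 11/15:4/15

RT:TF = 11/4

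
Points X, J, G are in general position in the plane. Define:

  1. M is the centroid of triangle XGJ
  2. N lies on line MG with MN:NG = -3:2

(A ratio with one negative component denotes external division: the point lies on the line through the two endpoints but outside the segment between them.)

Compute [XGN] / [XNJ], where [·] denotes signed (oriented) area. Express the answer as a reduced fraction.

[XGN]:[XNJ] = -2/7

Choose coordinates X = (0, 0), J = (1, 0), G = (0, 1).
1. M is the centroid of triangle XGJ ⇒ M = (1/3, 1/3)
2. N lies on line MG with MN:NG = -3:2 ⇒ N = (-2/3, 7/3)
2·[XGN] = 2/3, 2·[XNJ] = -7/3
[XGN]:[XNJ] = 2/3:-7/3 = -2/7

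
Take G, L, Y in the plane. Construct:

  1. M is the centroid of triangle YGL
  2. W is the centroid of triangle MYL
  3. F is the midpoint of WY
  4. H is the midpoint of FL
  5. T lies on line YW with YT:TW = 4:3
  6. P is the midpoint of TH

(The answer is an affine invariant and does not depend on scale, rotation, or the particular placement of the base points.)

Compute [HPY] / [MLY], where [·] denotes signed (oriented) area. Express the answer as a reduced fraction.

Choose coordinates G = (0, 0), L = (1, 0), Y = (0, 1).
1. M is the centroid of triangle YGL ⇒ M = (1/3, 1/3)
2. W is the centroid of triangle MYL ⇒ W = (4/9, 4/9)
3. F is the midpoint of WY ⇒ F = (2/9, 13/18)
4. H is the midpoint of FL ⇒ H = (11/18, 13/36)
5. T lies on line YW with YT:TW = 4:3 ⇒ T = (16/63, 43/63)
6. P is the midpoint of TH ⇒ P = (109/252, 263/504)
2·[HPY] = -1/63, 2·[MLY] = 1/3
[HPY]:[MLY] = -1/63:1/3 = -1/21

[HPY]:[MLY] = -1/21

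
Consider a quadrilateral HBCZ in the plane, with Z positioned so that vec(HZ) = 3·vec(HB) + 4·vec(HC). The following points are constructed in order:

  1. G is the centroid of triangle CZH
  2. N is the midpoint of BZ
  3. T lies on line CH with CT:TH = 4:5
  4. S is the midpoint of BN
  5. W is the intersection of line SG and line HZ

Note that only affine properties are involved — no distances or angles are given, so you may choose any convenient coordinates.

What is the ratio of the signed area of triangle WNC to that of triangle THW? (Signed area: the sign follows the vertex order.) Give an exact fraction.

[WNC]:[THW] = 1/5

Assign H = (0, 0), B = (1, 0), C = (0, 1), Z = (3, 4) — the answer is frame-independent, so this choice is without loss of generality.
1. G is the centroid of triangle CZH ⇒ G = (1, 5/3)
2. N is the midpoint of BZ ⇒ N = (2, 2)
3. T lies on line CH with CT:TH = 4:5 ⇒ T = (0, 5/9)
4. S is the midpoint of BN ⇒ S = (3/2, 1)
5. W is the intersection of line SG and line HZ ⇒ W = (9/8, 3/2)
2·[WNC] = 1/8, 2·[THW] = 5/8
[WNC]:[THW] = 1/8:5/8 = 1/5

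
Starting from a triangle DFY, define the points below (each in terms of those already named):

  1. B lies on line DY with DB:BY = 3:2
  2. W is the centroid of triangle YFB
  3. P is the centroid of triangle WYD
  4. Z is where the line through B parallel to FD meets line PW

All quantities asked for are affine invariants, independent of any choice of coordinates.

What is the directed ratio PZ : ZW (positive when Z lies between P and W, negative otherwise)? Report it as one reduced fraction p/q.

PZ:ZW = -4/3

Choose coordinates D = (0, 0), F = (1, 0), Y = (0, 1).
1. B lies on line DY with DB:BY = 3:2 ⇒ B = (0, 3/5)
2. W is the centroid of triangle YFB ⇒ W = (1/3, 8/15)
3. P is the centroid of triangle WYD ⇒ P = (1/9, 23/45)
4. Z is where the line through B parallel to FD meets line PW ⇒ Z = (1, 3/5)
Z = P + t·(W−P) with t = 4, so PZ:ZW = t:(1−t) = 4:-3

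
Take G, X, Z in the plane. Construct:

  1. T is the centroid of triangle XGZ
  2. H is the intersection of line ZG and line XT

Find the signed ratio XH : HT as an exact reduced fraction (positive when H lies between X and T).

XH:HT = -3

Choose coordinates G = (0, 0), X = (1, 0), Z = (0, 1).
1. T is the centroid of triangle XGZ ⇒ T = (1/3, 1/3)
2. H is the intersection of line ZG and line XT ⇒ H = (0, 1/2)
H = X + t·(T−X) with t = 3/2, so XH:HT = t:(1−t) = 3/2:-1/2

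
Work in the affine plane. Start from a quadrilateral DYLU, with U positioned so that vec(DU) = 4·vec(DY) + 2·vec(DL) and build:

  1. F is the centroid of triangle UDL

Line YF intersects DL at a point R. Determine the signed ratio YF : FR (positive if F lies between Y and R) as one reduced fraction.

Set D = (0, 0), Y = (1, 0), L = (0, 1), U = (4, 2); any affine frame gives the same invariant.
1. F is the centroid of triangle UDL ⇒ F = (4/3, 1)
line YF meets DL at R = (0, -3)
F = Y + t·(R−Y) with t = -1/3, so YF:FR = -1/3:4/3

YF:FR = -1/4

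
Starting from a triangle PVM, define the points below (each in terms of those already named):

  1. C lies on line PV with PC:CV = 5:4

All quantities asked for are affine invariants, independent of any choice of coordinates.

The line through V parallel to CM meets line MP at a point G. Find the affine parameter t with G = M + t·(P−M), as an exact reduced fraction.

Work in coordinates with P = (0, 0), V = (1, 0), M = (0, 1).
1. C lies on line PV with PC:CV = 5:4 ⇒ C = (5/9, 0)
through V parallel to CM: direction (-5/9, 1); meets MP at G = (0, 9/5)
G = M + t·(P−M) with t = -4/5

t = -4/5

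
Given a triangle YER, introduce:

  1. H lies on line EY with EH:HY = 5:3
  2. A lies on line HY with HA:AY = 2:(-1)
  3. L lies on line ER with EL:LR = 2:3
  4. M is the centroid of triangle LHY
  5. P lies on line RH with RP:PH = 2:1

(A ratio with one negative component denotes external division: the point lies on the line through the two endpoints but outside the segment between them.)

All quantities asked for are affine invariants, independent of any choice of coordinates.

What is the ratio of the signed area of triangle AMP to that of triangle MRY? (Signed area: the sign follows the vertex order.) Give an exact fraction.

[AMP]:[MRY] = 6/13

Set Y = (0, 0), E = (1, 0), R = (0, 1); any affine frame gives the same invariant.
1. H lies on line EY with EH:HY = 5:3 ⇒ H = (3/8, 0)
2. A lies on line HY with HA:AY = 2:(-1) ⇒ A = (-3/8, 0)
3. L lies on line ER with EL:LR = 2:3 ⇒ L = (3/5, 2/5)
4. M is the centroid of triangle LHY ⇒ M = (13/40, 2/15)
5. P lies on line RH with RP:PH = 2:1 ⇒ P = (1/4, 1/3)
2·[AMP] = 3/20, 2·[MRY] = 13/40
[AMP]:[MRY] = 3/20:13/40 = 6/13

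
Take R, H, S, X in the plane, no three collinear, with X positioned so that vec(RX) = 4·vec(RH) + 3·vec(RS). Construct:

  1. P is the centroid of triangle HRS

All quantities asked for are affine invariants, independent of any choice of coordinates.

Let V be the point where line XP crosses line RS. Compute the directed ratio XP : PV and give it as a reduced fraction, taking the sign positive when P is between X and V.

Work in coordinates with R = (0, 0), H = (1, 0), S = (0, 1), X = (4, 3).
1. P is the centroid of triangle HRS ⇒ P = (1/3, 1/3)
line XP meets RS at V = (0, 1/11)
P = X + t·(V−X) with t = 11/12, so XP:PV = 11/12:1/12

XP:PV = 11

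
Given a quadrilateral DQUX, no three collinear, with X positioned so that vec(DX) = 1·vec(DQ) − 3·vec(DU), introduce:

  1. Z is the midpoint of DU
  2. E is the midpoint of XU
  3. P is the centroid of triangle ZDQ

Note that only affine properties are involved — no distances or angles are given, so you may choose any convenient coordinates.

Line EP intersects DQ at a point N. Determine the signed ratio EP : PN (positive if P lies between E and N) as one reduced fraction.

Set D = (0, 0), Q = (1, 0), U = (0, 1), X = (1, -3); any affine frame gives the same invariant.
1. Z is the midpoint of DU ⇒ Z = (0, 1/2)
2. E is the midpoint of XU ⇒ E = (1/2, -1)
3. P is the centroid of triangle ZDQ ⇒ P = (1/3, 1/6)
line EP meets DQ at N = (5/14, 0)
P = E + t·(N−E) with t = 7/6, so EP:PN = 7/6:-1/6

EP:PN = -7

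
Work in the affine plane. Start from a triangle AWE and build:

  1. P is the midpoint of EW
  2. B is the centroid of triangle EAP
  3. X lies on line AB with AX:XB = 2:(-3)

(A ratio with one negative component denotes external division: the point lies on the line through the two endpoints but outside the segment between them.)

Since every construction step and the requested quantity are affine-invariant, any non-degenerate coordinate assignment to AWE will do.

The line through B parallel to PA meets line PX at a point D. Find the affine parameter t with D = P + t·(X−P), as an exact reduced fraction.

t = -1/2

Assign A = (0, 0), W = (1, 0), E = (0, 1) — the answer is frame-independent, so this choice is without loss of generality.
1. P is the midpoint of EW ⇒ P = (1/2, 1/2)
2. B is the centroid of triangle EAP ⇒ B = (1/6, 1/2)
3. X lies on line AB with AX:XB = 2:(-3) ⇒ X = (-1/3, -1)
through B parallel to PA: direction (-1/2, -1/2); meets PX at D = (11/12, 5/4)
D = P + t·(X−P) with t = -1/2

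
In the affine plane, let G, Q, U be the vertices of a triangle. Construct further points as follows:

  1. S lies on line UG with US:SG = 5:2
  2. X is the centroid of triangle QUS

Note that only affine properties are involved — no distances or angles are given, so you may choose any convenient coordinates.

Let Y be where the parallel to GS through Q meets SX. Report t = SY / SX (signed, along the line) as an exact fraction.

Set G = (0, 0), Q = (1, 0), U = (0, 1); any affine frame gives the same invariant.
1. S lies on line UG with US:SG = 5:2 ⇒ S = (0, 2/7)
2. X is the centroid of triangle QUS ⇒ X = (1/3, 3/7)
through Q parallel to GS: direction (0, 2/7); meets SX at Y = (1, 5/7)
Y = S + t·(X−S) with t = 3

t = 3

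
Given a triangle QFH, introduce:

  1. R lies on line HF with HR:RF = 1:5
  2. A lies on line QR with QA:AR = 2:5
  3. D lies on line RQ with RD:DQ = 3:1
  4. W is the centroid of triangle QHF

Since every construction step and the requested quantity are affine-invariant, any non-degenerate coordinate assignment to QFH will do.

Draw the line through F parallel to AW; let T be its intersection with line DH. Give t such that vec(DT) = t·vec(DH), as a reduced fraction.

Choose coordinates Q = (0, 0), F = (1, 0), H = (0, 1).
1. R lies on line HF with HR:RF = 1:5 ⇒ R = (1/6, 5/6)
2. A lies on line QR with QA:AR = 2:5 ⇒ A = (1/21, 5/21)
3. D lies on line RQ with RD:DQ = 3:1 ⇒ D = (1/24, 5/24)
4. W is the centroid of triangle QHF ⇒ W = (1/3, 1/3)
through F parallel to AW: direction (2/7, 2/21); meets DH at T = (2/29, -9/29)
T = D + t·(H−D) with t = -19/29

t = -19/29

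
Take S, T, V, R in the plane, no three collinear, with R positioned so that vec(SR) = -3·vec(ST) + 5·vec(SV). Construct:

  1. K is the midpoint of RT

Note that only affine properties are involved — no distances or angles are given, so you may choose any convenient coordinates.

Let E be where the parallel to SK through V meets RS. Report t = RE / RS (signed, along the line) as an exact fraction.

t = 7/5

Choose coordinates S = (0, 0), T = (1, 0), V = (0, 1), R = (-3, 5).
1. K is the midpoint of RT ⇒ K = (-1, 5/2)
through V parallel to SK: direction (-1, 5/2); meets RS at E = (6/5, -2)
E = R + t·(S−R) with t = 7/5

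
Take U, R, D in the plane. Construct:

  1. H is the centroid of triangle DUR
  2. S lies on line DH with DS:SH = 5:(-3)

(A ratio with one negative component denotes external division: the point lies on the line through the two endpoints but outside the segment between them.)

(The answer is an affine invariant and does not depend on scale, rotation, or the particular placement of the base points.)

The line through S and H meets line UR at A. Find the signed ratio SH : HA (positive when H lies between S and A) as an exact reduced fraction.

SH:HA = -3

Set U = (0, 0), R = (1, 0), D = (0, 1); any affine frame gives the same invariant.
1. H is the centroid of triangle DUR ⇒ H = (1/3, 1/3)
2. S lies on line DH with DS:SH = 5:(-3) ⇒ S = (5/6, -2/3)
line SH meets UR at A = (1/2, 0)
H = S + t·(A−S) with t = 3/2, so SH:HA = 3/2:-1/2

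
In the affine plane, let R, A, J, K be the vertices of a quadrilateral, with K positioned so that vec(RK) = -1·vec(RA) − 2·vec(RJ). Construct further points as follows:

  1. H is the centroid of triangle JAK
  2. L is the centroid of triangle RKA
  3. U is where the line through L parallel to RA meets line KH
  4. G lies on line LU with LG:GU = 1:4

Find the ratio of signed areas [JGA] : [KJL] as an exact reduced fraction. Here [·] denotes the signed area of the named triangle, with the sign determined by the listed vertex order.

Set R = (0, 0), A = (1, 0), J = (0, 1), K = (-1, -2); any affine frame gives the same invariant.
1. H is the centroid of triangle JAK ⇒ H = (0, -1/3)
2. L is the centroid of triangle RKA ⇒ L = (0, -2/3)
3. U is where the line through L parallel to RA meets line KH ⇒ U = (-1/5, -2/3)
4. G lies on line LU with LG:GU = 1:4 ⇒ G = (-1/25, -2/3)
2·[JGA] = 128/75, 2·[KJL] = -5/3
[JGA]:[KJL] = 128/75:-5/3 = -128/125

[JGA]:[KJL] = -128/125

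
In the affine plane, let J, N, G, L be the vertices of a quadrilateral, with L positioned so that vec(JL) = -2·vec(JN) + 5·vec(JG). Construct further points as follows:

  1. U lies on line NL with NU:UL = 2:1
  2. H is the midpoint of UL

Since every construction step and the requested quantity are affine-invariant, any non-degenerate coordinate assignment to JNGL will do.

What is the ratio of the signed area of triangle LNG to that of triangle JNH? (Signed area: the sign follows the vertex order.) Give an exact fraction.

Work in coordinates with J = (0, 0), N = (1, 0), G = (0, 1), L = (-2, 5).
1. U lies on line NL with NU:UL = 2:1 ⇒ U = (-1, 10/3)
2. H is the midpoint of UL ⇒ H = (-3/2, 25/6)
2·[LNG] = -2, 2·[JNH] = 25/6
[LNG]:[JNH] = -2:25/6 = -12/25

[LNG]:[JNH] = -12/25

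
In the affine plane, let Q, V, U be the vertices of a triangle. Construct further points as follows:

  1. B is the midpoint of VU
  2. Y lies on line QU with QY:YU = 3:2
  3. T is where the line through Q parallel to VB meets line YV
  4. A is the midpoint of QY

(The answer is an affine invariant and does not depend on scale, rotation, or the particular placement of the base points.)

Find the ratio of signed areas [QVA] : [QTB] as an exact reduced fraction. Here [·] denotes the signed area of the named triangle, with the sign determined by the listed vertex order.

Choose coordinates Q = (0, 0), V = (1, 0), U = (0, 1).
1. B is the midpoint of VU ⇒ B = (1/2, 1/2)
2. Y lies on line QU with QY:YU = 3:2 ⇒ Y = (0, 3/5)
3. T is where the line through Q parallel to VB meets line YV ⇒ T = (-3/2, 3/2)
4. A is the midpoint of QY ⇒ A = (0, 3/10)
2·[QVA] = 3/10, 2·[QTB] = -3/2
[QVA]:[QTB] = 3/10:-3/2 = -1/5

[QVA]:[QTB] = -1/5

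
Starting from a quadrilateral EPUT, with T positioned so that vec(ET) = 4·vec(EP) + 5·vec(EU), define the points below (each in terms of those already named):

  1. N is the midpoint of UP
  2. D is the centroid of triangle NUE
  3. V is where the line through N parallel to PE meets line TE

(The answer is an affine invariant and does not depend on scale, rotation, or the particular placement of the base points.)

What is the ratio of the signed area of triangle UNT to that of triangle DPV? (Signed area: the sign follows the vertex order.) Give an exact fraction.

[UNT]:[DPV] = 240/7

Choose coordinates E = (0, 0), P = (1, 0), U = (0, 1), T = (4, 5).
1. N is the midpoint of UP ⇒ N = (1/2, 1/2)
2. D is the centroid of triangle NUE ⇒ D = (1/6, 1/2)
3. V is where the line through N parallel to PE meets line TE ⇒ V = (2/5, 1/2)
2·[UNT] = 4, 2·[DPV] = 7/60
[UNT]:[DPV] = 4:7/60 = 240/7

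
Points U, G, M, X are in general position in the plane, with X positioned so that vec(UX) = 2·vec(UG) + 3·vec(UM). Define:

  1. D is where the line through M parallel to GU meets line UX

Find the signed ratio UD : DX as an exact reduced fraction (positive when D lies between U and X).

UD:DX = 1/2

Work in coordinates with U = (0, 0), G = (1, 0), M = (0, 1), X = (2, 3).
1. D is where the line through M parallel to GU meets line UX ⇒ D = (2/3, 1)
D = U + t·(X−U) with t = 1/3, so UD:DX = t:(1−t) = 1/3:2/3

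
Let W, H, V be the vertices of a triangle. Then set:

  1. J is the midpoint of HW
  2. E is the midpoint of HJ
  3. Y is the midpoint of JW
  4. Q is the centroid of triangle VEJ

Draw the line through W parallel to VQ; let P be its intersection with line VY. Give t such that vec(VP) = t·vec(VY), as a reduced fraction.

t = 5/3

Choose coordinates W = (0, 0), H = (1, 0), V = (0, 1).
1. J is the midpoint of HW ⇒ J = (1/2, 0)
2. E is the midpoint of HJ ⇒ E = (3/4, 0)
3. Y is the midpoint of JW ⇒ Y = (1/4, 0)
4. Q is the centroid of triangle VEJ ⇒ Q = (5/12, 1/3)
through W parallel to VQ: direction (5/12, -2/3); meets VY at P = (5/12, -2/3)
P = V + t·(Y−V) with t = 5/3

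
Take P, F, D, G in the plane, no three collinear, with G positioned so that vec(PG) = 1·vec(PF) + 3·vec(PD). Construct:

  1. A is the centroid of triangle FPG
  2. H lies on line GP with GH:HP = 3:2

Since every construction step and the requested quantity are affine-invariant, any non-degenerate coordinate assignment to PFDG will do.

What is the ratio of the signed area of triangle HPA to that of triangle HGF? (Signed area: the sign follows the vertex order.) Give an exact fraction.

Choose coordinates P = (0, 0), F = (1, 0), D = (0, 1), G = (1, 3).
1. A is the centroid of triangle FPG ⇒ A = (2/3, 1)
2. H lies on line GP with GH:HP = 3:2 ⇒ H = (2/5, 6/5)
2·[HPA] = 2/5, 2·[HGF] = -9/5
[HPA]:[HGF] = 2/5:-9/5 = -2/9

[HPA]:[HGF] = -2/9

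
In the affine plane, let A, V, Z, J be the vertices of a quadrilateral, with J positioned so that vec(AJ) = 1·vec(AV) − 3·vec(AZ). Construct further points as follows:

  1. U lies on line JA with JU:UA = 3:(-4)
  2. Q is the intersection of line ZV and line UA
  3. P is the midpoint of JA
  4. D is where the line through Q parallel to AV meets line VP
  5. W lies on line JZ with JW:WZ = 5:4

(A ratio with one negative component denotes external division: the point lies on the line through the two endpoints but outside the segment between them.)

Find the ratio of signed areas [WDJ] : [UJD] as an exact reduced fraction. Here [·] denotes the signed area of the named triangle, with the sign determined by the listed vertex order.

Assign A = (0, 0), V = (1, 0), Z = (0, 1), J = (1, -3) — the answer is frame-independent, so this choice is without loss of generality.
1. U lies on line JA with JU:UA = 3:(-4) ⇒ U = (4, -12)
2. Q is the intersection of line ZV and line UA ⇒ Q = (-1/2, 3/2)
3. P is the midpoint of JA ⇒ P = (1/2, -3/2)
4. D is where the line through Q parallel to AV meets line VP ⇒ D = (3/2, 3/2)
5. W lies on line JZ with JW:WZ = 5:4 ⇒ W = (4/9, -7/9)
2·[WDJ] = -65/18, 2·[UJD] = -18
[WDJ]:[UJD] = -65/18:-18 = 65/324

[WDJ]:[UJD] = 65/324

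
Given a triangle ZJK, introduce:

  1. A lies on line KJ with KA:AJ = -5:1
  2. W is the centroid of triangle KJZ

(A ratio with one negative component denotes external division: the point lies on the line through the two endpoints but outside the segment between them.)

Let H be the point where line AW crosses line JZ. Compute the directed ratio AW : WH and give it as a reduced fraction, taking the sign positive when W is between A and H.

Assign Z = (0, 0), J = (1, 0), K = (0, 1) — the answer is frame-independent, so this choice is without loss of generality.
1. A lies on line KJ with KA:AJ = -5:1 ⇒ A = (5/4, -1/4)
2. W is the centroid of triangle KJZ ⇒ W = (1/3, 1/3)
line AW meets JZ at H = (6/7, 0)
W = A + t·(H−A) with t = 7/3, so AW:WH = 7/3:-4/3

AW:WH = -7/4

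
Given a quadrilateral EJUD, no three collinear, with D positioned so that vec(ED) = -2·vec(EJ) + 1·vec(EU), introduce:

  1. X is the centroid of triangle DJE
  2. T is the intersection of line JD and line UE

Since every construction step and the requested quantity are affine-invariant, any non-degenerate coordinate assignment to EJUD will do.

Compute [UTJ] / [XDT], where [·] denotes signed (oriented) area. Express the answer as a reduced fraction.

[UTJ]:[XDT] = -3

Choose coordinates E = (0, 0), J = (1, 0), U = (0, 1), D = (-2, 1).
1. X is the centroid of triangle DJE ⇒ X = (-1/3, 1/3)
2. T is the intersection of line JD and line UE ⇒ T = (0, 1/3)
2·[UTJ] = 2/3, 2·[XDT] = -2/9
[UTJ]:[XDT] = 2/3:-2/9 = -3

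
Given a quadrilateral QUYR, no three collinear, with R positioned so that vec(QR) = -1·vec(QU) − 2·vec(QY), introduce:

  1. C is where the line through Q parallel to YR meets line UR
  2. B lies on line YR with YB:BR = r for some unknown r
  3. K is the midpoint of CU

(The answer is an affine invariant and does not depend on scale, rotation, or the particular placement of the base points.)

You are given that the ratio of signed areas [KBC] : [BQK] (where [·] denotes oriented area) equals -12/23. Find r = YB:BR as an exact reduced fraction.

Assign Q = (0, 0), U = (1, 0), Y = (0, 1), R = (-1, -2) — the answer is frame-independent, so this choice is without loss of generality.
1. C is where the line through Q parallel to YR meets line UR ⇒ C = (-1/2, -3/2)
2. With YB:BR = r, write λ = r/(r+1) so B = Y + λ·(R−Y); B is affine-linear in λ
3. K is the midpoint of CU ⇒ K = (1/4, -3/4)
Every point depending on B is an affine combination of B and λ-independent points, so each such coordinate is linear in λ; the λ² term in each signed area is a multiple of (R−Y)×(R−Y) = 0, so 2·[KBC] and 2·[BQK] are each linear in λ. Evaluating at λ=0 and λ=1:
  2·[KBC] = -3/2·λ + 3/2,   2·[BQK] = -3/2·λ + 1/4
So [KBC]:[BQK] = (-3/2·λ + 3/2) / (-3/2·λ + 1/4). Setting this equal to -12/23:
  -3/2·λ + 3/2 = -12/23·(-3/2·λ + 1/4)  ⇒  λ = 5/7
Then r = λ/(1−λ) = (5/7)/(2/7) = 5/2. Check: with r = 5/2, B = (-5/7, -8/7) and [KBC]:[BQK] = -12/23 as required.

r = 5/2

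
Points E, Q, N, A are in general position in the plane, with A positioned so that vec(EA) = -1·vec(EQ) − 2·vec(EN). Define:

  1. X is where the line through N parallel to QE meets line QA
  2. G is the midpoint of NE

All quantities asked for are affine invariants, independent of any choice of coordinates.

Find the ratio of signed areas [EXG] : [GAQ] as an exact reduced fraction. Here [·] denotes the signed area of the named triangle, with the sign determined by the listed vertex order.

[EXG]:[GAQ] = 1/3

Choose coordinates E = (0, 0), Q = (1, 0), N = (0, 1), A = (-1, -2).
1. X is where the line through N parallel to QE meets line QA ⇒ X = (2, 1)
2. G is the midpoint of NE ⇒ G = (0, 1/2)
2·[EXG] = 1, 2·[GAQ] = 3
[EXG]:[GAQ] = 1:3 = 1/3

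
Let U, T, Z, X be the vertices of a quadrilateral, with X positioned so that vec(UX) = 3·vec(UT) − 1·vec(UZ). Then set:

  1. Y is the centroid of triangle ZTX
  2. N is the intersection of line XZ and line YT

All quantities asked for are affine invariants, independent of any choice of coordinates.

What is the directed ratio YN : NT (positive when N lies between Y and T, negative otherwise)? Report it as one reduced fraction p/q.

YN:NT = -1/3

Work in coordinates with U = (0, 0), T = (1, 0), Z = (0, 1), X = (3, -1).
1. Y is the centroid of triangle ZTX ⇒ Y = (4/3, 0)
2. N is the intersection of line XZ and line YT ⇒ N = (3/2, 0)
N = Y + t·(T−Y) with t = -1/2, so YN:NT = t:(1−t) = -1/2:3/2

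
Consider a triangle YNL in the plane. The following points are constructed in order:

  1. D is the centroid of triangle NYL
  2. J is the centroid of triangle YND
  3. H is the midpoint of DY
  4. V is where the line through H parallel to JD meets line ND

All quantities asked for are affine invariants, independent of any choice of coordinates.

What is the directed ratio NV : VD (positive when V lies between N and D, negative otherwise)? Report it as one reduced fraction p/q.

NV:VD = -3

Choose coordinates Y = (0, 0), N = (1, 0), L = (0, 1).
1. D is the centroid of triangle NYL ⇒ D = (1/3, 1/3)
2. J is the centroid of triangle YND ⇒ J = (4/9, 1/9)
3. H is the midpoint of DY ⇒ H = (1/6, 1/6)
4. V is where the line through H parallel to JD meets line ND ⇒ V = (0, 1/2)
V = N + t·(D−N) with t = 3/2, so NV:VD = t:(1−t) = 3/2:-1/2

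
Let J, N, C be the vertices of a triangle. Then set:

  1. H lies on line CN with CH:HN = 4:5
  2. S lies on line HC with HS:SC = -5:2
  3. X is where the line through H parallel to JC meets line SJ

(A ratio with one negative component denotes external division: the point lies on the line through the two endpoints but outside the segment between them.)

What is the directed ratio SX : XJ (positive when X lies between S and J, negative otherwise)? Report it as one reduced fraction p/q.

Choose coordinates J = (0, 0), N = (1, 0), C = (0, 1).
1. H lies on line CN with CH:HN = 4:5 ⇒ H = (4/9, 5/9)
2. S lies on line HC with HS:SC = -5:2 ⇒ S = (-8/27, 35/27)
3. X is where the line through H parallel to JC meets line SJ ⇒ X = (4/9, -35/18)
X = S + t·(J−S) with t = 5/2, so SX:XJ = t:(1−t) = 5/2:-3/2

SX:XJ = -5/3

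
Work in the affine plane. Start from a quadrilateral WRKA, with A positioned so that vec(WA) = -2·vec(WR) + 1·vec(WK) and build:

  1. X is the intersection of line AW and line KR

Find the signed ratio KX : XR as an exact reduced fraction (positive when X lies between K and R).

Work in coordinates with W = (0, 0), R = (1, 0), K = (0, 1), A = (-2, 1).
1. X is the intersection of line AW and line KR ⇒ X = (2, -1)
X = K + t·(R−K) with t = 2, so KX:XR = t:(1−t) = 2:-1

KX:XR = -2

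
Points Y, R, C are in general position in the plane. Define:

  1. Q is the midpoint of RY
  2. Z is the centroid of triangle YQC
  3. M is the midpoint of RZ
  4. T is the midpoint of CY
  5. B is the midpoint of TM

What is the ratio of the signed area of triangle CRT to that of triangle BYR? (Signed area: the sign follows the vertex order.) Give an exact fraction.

[CRT]:[BYR] = -3/2

Work in coordinates with Y = (0, 0), R = (1, 0), C = (0, 1).
1. Q is the midpoint of RY ⇒ Q = (1/2, 0)
2. Z is the centroid of triangle YQC ⇒ Z = (1/6, 1/3)
3. M is the midpoint of RZ ⇒ M = (7/12, 1/6)
4. T is the midpoint of CY ⇒ T = (0, 1/2)
5. B is the midpoint of TM ⇒ B = (7/24, 1/3)
2·[CRT] = -1/2, 2·[BYR] = 1/3
[CRT]:[BYR] = -1/2:1/3 = -3/2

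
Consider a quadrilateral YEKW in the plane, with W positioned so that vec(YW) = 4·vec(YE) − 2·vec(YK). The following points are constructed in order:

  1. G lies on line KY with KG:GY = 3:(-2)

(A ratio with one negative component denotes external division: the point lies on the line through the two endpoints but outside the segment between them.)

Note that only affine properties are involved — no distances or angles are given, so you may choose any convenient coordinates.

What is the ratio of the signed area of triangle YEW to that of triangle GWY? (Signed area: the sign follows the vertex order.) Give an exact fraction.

[YEW]:[GWY] = -1/4

Assign Y = (0, 0), E = (1, 0), K = (0, 1), W = (4, -2) — the answer is frame-independent, so this choice is without loss of generality.
1. G lies on line KY with KG:GY = 3:(-2) ⇒ G = (0, -2)
2·[YEW] = -2, 2·[GWY] = 8
[YEW]:[GWY] = -2:8 = -1/4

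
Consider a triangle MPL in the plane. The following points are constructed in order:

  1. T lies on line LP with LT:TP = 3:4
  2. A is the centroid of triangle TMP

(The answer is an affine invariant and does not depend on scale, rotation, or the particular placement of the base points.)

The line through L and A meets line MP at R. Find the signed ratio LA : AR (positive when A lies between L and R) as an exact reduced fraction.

Work in coordinates with M = (0, 0), P = (1, 0), L = (0, 1).
1. T lies on line LP with LT:TP = 3:4 ⇒ T = (3/7, 4/7)
2. A is the centroid of triangle TMP ⇒ A = (10/21, 4/21)
line LA meets MP at R = (10/17, 0)
A = L + t·(R−L) with t = 17/21, so LA:AR = 17/21:4/21

LA:AR = 17/4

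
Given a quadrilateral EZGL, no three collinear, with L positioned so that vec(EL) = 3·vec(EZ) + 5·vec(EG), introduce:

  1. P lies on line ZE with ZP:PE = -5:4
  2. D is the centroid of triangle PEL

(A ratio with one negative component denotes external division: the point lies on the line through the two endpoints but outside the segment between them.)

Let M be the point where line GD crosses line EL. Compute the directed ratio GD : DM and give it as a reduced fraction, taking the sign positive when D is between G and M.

GD:DM = -11/20

Set E = (0, 0), Z = (1, 0), G = (0, 1), L = (3, 5); any affine frame gives the same invariant.
1. P lies on line ZE with ZP:PE = -5:4 ⇒ P = (-4, 0)
2. D is the centroid of triangle PEL ⇒ D = (-1/3, 5/3)
line GD meets EL at M = (3/11, 5/11)
D = G + t·(M−G) with t = -11/9, so GD:DM = -11/9:20/9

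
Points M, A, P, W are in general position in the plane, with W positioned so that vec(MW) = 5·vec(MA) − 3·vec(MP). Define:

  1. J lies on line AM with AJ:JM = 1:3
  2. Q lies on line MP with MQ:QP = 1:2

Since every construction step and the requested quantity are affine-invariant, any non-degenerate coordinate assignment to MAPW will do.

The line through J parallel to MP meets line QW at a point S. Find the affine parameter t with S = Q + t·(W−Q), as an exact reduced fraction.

Set M = (0, 0), A = (1, 0), P = (0, 1), W = (5, -3); any affine frame gives the same invariant.
1. J lies on line AM with AJ:JM = 1:3 ⇒ J = (3/4, 0)
2. Q lies on line MP with MQ:QP = 1:2 ⇒ Q = (0, 1/3)
through J parallel to MP: direction (0, 1); meets QW at S = (3/4, -1/6)
S = Q + t·(W−Q) with t = 3/20

t = 3/20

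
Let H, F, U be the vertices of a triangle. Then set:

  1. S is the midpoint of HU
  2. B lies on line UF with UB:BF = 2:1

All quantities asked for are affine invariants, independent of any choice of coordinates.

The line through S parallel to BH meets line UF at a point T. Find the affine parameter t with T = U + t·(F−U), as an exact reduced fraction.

Work in coordinates with H = (0, 0), F = (1, 0), U = (0, 1).
1. S is the midpoint of HU ⇒ S = (0, 1/2)
2. B lies on line UF with UB:BF = 2:1 ⇒ B = (2/3, 1/3)
through S parallel to BH: direction (-2/3, -1/3); meets UF at T = (1/3, 2/3)
T = U + t·(F−U) with t = 1/3

t = 1/3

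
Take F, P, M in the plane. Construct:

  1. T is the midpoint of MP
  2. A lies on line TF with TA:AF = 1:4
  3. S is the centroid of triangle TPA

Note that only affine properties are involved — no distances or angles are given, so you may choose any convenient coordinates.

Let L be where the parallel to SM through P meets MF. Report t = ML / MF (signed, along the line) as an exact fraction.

t = -2/19

Work in coordinates with F = (0, 0), P = (1, 0), M = (0, 1).
1. T is the midpoint of MP ⇒ T = (1/2, 1/2)
2. A lies on line TF with TA:AF = 1:4 ⇒ A = (2/5, 2/5)
3. S is the centroid of triangle TPA ⇒ S = (19/30, 3/10)
through P parallel to SM: direction (-19/30, 7/10); meets MF at L = (0, 21/19)
L = M + t·(F−M) with t = -2/19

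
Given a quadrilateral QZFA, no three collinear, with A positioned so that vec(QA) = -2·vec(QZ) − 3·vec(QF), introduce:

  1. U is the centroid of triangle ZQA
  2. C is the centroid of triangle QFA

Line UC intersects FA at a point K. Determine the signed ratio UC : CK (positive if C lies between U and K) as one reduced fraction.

Work in coordinates with Q = (0, 0), Z = (1, 0), F = (0, 1), A = (-2, -3).
1. U is the centroid of triangle ZQA ⇒ U = (-1/3, -1)
2. C is the centroid of triangle QFA ⇒ C = (-2/3, -2/3)
line UC meets FA at K = (-7/9, -5/9)
C = U + t·(K−U) with t = 3/4, so UC:CK = 3/4:1/4

UC:CK = 3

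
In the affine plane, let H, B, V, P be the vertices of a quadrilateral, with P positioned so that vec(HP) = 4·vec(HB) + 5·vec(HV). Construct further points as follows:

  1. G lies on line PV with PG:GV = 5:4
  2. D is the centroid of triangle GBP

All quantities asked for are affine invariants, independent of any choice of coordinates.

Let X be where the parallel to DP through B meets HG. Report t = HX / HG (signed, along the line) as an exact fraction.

Work in coordinates with H = (0, 0), B = (1, 0), V = (0, 1), P = (4, 5).
1. G lies on line PV with PG:GV = 5:4 ⇒ G = (16/9, 25/9)
2. D is the centroid of triangle GBP ⇒ D = (61/27, 70/27)
through B parallel to DP: direction (47/27, 65/27); meets HG at X = (-208/27, -325/27)
X = H + t·(G−H) with t = -13/3

t = -13/3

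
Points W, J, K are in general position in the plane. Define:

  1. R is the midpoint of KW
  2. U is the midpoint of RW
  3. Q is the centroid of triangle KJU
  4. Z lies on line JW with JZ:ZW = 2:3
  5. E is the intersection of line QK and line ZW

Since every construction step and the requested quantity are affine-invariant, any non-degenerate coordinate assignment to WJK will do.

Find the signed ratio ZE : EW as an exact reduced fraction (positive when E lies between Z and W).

Assign W = (0, 0), J = (1, 0), K = (0, 1) — the answer is frame-independent, so this choice is without loss of generality.
1. R is the midpoint of KW ⇒ R = (0, 1/2)
2. U is the midpoint of RW ⇒ U = (0, 1/4)
3. Q is the centroid of triangle KJU ⇒ Q = (1/3, 5/12)
4. Z lies on line JW with JZ:ZW = 2:3 ⇒ Z = (3/5, 0)
5. E is the intersection of line QK and line ZW ⇒ E = (4/7, 0)
E = Z + t·(W−Z) with t = 1/21, so ZE:EW = t:(1−t) = 1/21:20/21

ZE:EW = 1/20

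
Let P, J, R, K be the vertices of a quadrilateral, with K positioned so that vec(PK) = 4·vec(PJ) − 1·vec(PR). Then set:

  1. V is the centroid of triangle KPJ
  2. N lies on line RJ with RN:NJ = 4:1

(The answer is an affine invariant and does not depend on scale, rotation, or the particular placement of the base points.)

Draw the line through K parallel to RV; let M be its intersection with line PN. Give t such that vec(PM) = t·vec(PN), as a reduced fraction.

t = 55/21

Set P = (0, 0), J = (1, 0), R = (0, 1), K = (4, -1); any affine frame gives the same invariant.
1. V is the centroid of triangle KPJ ⇒ V = (5/3, -1/3)
2. N lies on line RJ with RN:NJ = 4:1 ⇒ N = (4/5, 1/5)
through K parallel to RV: direction (5/3, -4/3); meets PN at M = (44/21, 11/21)
M = P + t·(N−P) with t = 55/21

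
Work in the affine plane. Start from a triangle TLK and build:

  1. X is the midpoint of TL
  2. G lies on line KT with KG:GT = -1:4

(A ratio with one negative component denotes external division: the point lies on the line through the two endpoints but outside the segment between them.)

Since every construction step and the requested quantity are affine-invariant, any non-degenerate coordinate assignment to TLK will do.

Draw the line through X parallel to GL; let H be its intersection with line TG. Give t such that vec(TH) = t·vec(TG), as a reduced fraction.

t = 1/2

Choose coordinates T = (0, 0), L = (1, 0), K = (0, 1).
1. X is the midpoint of TL ⇒ X = (1/2, 0)
2. G lies on line KT with KG:GT = -1:4 ⇒ G = (0, 4/3)
through X parallel to GL: direction (1, -4/3); meets TG at H = (0, 2/3)
H = T + t·(G−T) with t = 1/2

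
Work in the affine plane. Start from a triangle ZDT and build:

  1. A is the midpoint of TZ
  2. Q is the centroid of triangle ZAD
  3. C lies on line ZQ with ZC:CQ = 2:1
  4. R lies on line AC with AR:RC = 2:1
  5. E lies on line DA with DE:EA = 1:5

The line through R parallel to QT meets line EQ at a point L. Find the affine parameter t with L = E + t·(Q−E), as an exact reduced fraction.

Set Z = (0, 0), D = (1, 0), T = (0, 1); any affine frame gives the same invariant.
1. A is the midpoint of TZ ⇒ A = (0, 1/2)
2. Q is the centroid of triangle ZAD ⇒ Q = (1/3, 1/6)
3. C lies on line ZQ with ZC:CQ = 2:1 ⇒ C = (2/9, 1/9)
4. R lies on line AC with AR:RC = 2:1 ⇒ R = (4/27, 13/54)
5. E lies on line DA with DE:EA = 1:5 ⇒ E = (5/6, 1/12)
through R parallel to QT: direction (-1/3, 5/6); meets EQ at L = (1/6, 7/36)
L = E + t·(Q−E) with t = 4/3

t = 4/3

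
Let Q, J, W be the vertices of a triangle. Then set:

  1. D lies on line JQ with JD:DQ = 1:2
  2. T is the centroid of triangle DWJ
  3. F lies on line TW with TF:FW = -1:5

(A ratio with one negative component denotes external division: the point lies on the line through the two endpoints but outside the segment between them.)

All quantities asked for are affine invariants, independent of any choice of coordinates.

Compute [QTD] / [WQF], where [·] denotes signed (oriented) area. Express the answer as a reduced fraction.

[QTD]:[WQF] = -8/25

Assign Q = (0, 0), J = (1, 0), W = (0, 1) — the answer is frame-independent, so this choice is without loss of generality.
1. D lies on line JQ with JD:DQ = 1:2 ⇒ D = (2/3, 0)
2. T is the centroid of triangle DWJ ⇒ T = (5/9, 1/3)
3. F lies on line TW with TF:FW = -1:5 ⇒ F = (25/36, 1/6)
2·[QTD] = -2/9, 2·[WQF] = 25/36
[QTD]:[WQF] = -2/9:25/36 = -8/25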